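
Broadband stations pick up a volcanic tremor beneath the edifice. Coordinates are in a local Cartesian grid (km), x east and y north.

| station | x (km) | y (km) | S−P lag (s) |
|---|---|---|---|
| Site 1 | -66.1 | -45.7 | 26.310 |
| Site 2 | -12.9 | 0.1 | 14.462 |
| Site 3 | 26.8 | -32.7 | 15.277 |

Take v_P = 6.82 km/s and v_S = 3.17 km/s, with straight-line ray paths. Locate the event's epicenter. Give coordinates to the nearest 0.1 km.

Distance from S−P lag: d = Δt · v_P v_S / (v_P − v_S) = Δt · (6.82·3.17)/(6.82−3.17) ≈ 5.9231·Δt.
So d_Site 1 = 155.84, d_Site 2 = 85.66, d_Site 3 = 90.49 km.
Circle about each station: (x + 66.1)² + (y + 45.7)² = 155.84²; (x + 12.9)² + (y − 0.1)² = 85.66²; (x − 26.8)² + (y + 32.7)² = 90.49².
Subtracting pairs of circle equations eliminates x²+y² and gives linear equations (the radical axes):
106.4 x + 91.6 y = 10657.19
185.8 x + 26.0 y = 11427.50
Solving the 2×2 system: x ≈ 54.0, y ≈ 53.6 km.

(54.0, 53.6)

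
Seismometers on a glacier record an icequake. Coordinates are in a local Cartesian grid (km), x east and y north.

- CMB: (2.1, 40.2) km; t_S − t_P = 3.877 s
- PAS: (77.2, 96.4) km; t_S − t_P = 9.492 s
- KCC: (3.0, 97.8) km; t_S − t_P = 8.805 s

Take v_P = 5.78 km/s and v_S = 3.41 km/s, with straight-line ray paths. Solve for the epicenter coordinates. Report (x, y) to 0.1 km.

Distance from S−P lag: d = Δt · v_P v_S / (v_P − v_S) = Δt · (5.78·3.41)/(5.78−3.41) ≈ 8.3164·Δt.
So d_CMB = 32.24, d_PAS = 78.94, d_KCC = 73.23 km.
Circle about each station: (x − 2.1)² + (y − 40.2)² = 32.24²; (x − 77.2)² + (y − 96.4)² = 78.94²; (x − 3.0)² + (y − 97.8)² = 73.23².
Subtracting pairs of circle equations eliminates x²+y² and gives linear equations (the radical axes):
150.2 x + 112.4 y = 8440.24
1.8 x + 115.2 y = 3630.17
Solving the 2×2 system: x ≈ 33.0, y ≈ 31.0 km.

(33.0, 31.0)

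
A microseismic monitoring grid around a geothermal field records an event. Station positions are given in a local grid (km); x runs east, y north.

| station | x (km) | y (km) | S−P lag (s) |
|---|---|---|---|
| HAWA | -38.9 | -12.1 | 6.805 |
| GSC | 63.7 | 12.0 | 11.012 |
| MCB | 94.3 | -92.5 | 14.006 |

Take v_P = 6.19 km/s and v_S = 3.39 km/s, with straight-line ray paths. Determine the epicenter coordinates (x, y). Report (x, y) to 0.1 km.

Distance from S−P lag: d = Δt · v_P v_S / (v_P − v_S) = Δt · (6.19·3.39)/(6.19−3.39) ≈ 7.4943·Δt.
So d_HAWA = 51.00, d_GSC = 82.53, d_MCB = 104.97 km.
Circle about each station: (x + 38.9)² + (y + 12.1)² = 51.00²; (x − 63.7)² + (y − 12.0)² = 82.53²; (x − 94.3)² + (y + 92.5)² = 104.97².
Subtracting pairs of circle equations eliminates x²+y² and gives linear equations (the radical axes):
205.2 x + 48.2 y = -1668.13
266.4 x − 160.8 y = 7371.42
Solving the 2×2 system: x ≈ 1.9, y ≈ -42.7 km.

(1.9, -42.7)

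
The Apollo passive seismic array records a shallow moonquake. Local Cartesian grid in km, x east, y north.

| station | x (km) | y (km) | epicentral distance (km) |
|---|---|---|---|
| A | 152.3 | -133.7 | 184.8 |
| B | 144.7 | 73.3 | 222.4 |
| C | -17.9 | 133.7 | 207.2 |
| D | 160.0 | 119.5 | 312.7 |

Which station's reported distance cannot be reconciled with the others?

D

Solve using three stations at a time. Using A, B, C (subtract circle equations pairwise → linear system) gives (x, y) ≈ (-22.4, -73.5).
Distances from that point to each station vs reported:
  A: calculated 184.8 vs reported 184.8 → residual 0.0 km
  B: calculated 222.4 vs reported 222.4 → residual 0.0 km
  C: calculated 207.2 vs reported 207.2 → residual 0.0 km
  D: calculated 265.5 vs reported 312.7 → residual 47.2 km
A, B, C are mutually consistent (residuals ≈ 0); D is off by 47.2 km.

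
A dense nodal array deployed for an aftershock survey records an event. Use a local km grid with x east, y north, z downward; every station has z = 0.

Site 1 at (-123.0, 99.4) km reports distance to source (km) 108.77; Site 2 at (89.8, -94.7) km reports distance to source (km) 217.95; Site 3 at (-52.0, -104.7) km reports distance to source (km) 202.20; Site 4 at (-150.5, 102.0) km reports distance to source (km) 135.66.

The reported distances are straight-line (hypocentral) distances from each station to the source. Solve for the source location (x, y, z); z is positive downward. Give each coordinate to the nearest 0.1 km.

x ≈ -18.0 km, y ≈ 92.7 km, depth ≈ 27.6 km

Each station gives a sphere (x−x_i)² + (y−y_i)² + z² = d_i² (stations at z=0).
Subtracting the Site 1 sphere from Site 2 and Site 3: z² cancels, leaving linear equations in x and y:
425.6 x − 388.2 y = -43648.52
142.0 x − 408.2 y = -40397.20
Solving: x ≈ -18.002, y ≈ 92.702 km (keep extra digits for the depth step; rounded: -18.0, 92.7).
Then from the Site 1 sphere: z² = 108.77² − (x + 123.0)² − (y − 99.4)² with x = -18.002, y = 92.702, so z ≈ 27.595 ≈ 27.6 km.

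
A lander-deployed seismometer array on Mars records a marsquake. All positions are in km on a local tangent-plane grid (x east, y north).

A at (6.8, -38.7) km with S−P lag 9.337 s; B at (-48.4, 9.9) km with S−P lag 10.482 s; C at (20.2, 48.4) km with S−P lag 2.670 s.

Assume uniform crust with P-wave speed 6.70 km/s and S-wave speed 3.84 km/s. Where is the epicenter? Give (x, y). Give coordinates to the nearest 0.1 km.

Distance from S−P lag: d = Δt · v_P v_S / (v_P − v_S) = Δt · (6.70·3.84)/(6.70−3.84) ≈ 8.9958·Δt.
So d_A = 83.99, d_B = 94.29, d_C = 24.02 km.
Circle about each station: (x − 6.8)² + (y + 38.7)² = 83.99²; (x + 48.4)² + (y − 9.9)² = 94.29²; (x − 20.2)² + (y − 48.4)² = 24.02².
Subtracting the A equation from the B and C equations removes the quadratic terms:
-110.4 x + 97.2 y = -939.64
26.8 x + 174.2 y = 7684.03
Solving the 2×2 system: x ≈ 41.7, y ≈ 37.7 km.

41.7 km east, 37.7 km north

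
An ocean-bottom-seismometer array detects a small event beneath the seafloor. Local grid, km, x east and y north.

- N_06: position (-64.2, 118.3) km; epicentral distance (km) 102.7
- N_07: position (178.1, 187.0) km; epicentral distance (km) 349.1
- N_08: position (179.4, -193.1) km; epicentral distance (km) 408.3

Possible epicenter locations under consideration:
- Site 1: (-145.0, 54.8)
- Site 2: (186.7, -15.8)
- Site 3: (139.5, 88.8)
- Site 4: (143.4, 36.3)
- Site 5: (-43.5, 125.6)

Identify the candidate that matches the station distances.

Site 1

For each candidate, compare |candidate − station| to the reported distance:
Site 1: residuals N_06 0.1, N_07 0.0, N_08 0.0 → max 0.1 km
Site 2: residuals N_06 181.8, N_07 146.1, N_08 230.8 → max 230.8 km
Site 3: residuals N_06 103.1, N_07 243.6, N_08 123.6 → max 243.6 km
Site 4: residuals N_06 120.5, N_07 194.5, N_08 176.1 → max 194.5 km
Site 5: residuals N_06 80.8, N_07 119.2, N_08 19.4 → max 119.2 km
Only Site 1 has all residuals ≈ 0.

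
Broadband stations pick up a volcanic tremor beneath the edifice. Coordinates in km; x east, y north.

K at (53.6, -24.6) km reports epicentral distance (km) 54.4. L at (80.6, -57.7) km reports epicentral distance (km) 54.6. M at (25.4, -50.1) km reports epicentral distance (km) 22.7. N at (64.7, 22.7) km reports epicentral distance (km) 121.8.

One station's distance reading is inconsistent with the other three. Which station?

Solve using three stations at a time. Using K, L, M (subtract circle equations pairwise → linear system) gives (x, y) ≈ (28.1, -72.6).
Distances from that point to each station vs reported:
  K: calculated 54.4 vs reported 54.4 → residual 0.0 km
  L: calculated 54.6 vs reported 54.6 → residual 0.0 km
  M: calculated 22.7 vs reported 22.7 → residual 0.0 km
  N: calculated 102.1 vs reported 121.8 → residual 19.7 km
K, L, M are mutually consistent (residuals ≈ 0); N is off by 19.7 km.

N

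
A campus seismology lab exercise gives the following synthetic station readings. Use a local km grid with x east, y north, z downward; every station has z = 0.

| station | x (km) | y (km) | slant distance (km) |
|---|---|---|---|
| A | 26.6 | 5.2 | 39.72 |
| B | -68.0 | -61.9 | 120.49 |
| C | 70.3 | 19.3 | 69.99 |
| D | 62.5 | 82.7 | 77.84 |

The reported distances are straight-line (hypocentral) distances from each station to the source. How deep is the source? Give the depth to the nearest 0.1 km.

Each station gives a sphere (x−x_i)² + (y−y_i)² + z² = d_i² (stations at z=0).
Subtracting the A sphere from B and C: z² cancels, leaving linear equations in x and y:
-189.2 x − 134.2 y = -5219.15
87.4 x + 28.2 y = 1259.06
Solving: x ≈ 3.407, y ≈ 34.087 km (keep extra digits for the depth step; rounded: 3.4, 34.1).
Then from the A sphere: z² = 39.72² − (x − 26.6)² − (y − 5.2)² with x = 3.407, y = 34.087, so z ≈ 14.328 ≈ 14.3 km.
Check against D (with the unrounded solution): distance 77.85 ≈ 77.84 km. ✓

depth ≈ 14.3 km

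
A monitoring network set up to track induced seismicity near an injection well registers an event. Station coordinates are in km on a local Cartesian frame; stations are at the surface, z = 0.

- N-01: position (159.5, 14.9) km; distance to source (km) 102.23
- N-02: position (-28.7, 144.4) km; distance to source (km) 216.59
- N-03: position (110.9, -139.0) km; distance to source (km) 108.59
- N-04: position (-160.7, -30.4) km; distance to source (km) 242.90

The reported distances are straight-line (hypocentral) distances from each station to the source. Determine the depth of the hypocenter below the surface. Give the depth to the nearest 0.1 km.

32.6 km

Each station gives a sphere (x−x_i)² + (y−y_i)² + z² = d_i² (stations at z=0).
Subtracting the N-01 sphere from N-02 and N-03: z² cancels, leaving linear equations in x and y:
-376.4 x + 259.0 y = -40447.47
-97.2 x − 307.8 y = 4616.73
Solving: x ≈ 79.798, y ≈ -40.199 km (keep extra digits for the depth step; rounded: 79.8, -40.2).
Then from the N-01 sphere: z² = 102.23² − (x − 159.5)² − (y − 14.9)² with x = 79.798, y = -40.199, so z ≈ 32.599 ≈ 32.6 km.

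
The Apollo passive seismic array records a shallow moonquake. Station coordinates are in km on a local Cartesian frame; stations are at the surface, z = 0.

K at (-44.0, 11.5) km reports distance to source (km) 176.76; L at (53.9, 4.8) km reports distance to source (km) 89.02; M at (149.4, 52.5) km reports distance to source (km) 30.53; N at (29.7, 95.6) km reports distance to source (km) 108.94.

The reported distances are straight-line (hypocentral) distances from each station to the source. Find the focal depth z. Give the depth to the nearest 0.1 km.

Each station gives a sphere (x−x_i)² + (y−y_i)² + z² = d_i² (stations at z=0).
Subtracting the K sphere from L and M: z² cancels, leaving linear equations in x and y:
195.8 x − 13.4 y = 24179.54
386.8 x + 82.0 y = 53320.38
Solving: x ≈ 126.995, y ≈ 51.203 km (keep extra digits for the depth step; rounded: 127.0, 51.2).
Then from the K sphere: z² = 176.76² − (x + 44.0)² − (y − 11.5)² with x = 126.995, y = 51.203, so z ≈ 20.700 ≈ 20.7 km.

z ≈ 20.7 km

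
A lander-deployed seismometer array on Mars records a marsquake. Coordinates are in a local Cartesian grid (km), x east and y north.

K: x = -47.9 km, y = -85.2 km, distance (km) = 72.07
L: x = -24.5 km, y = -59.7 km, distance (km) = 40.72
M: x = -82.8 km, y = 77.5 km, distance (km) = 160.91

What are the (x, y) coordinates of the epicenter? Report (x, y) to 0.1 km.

Circle about each station: (x + 47.9)² + (y + 85.2)² = 72.07²; (x + 24.5)² + (y + 59.7)² = 40.72²; (x + 82.8)² + (y − 77.5)² = 160.91².
Subtracting pairs of circle equations eliminates x²+y² and gives linear equations (the radical axes):
46.8 x + 51.0 y = -1853.14
-69.8 x + 325.4 y = -17389.30
Solving the 2×2 system: x ≈ 15.1, y ≈ -50.2 km.

15.1 km east, -50.2 km north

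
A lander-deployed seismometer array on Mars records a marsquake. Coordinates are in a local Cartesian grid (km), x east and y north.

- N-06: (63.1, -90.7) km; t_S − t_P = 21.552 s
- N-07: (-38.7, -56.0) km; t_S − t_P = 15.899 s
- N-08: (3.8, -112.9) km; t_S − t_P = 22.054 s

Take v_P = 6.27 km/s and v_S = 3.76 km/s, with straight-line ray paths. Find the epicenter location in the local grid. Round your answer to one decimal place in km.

-23.0 km east, 92.5 km north

Distance from S−P lag: d = Δt · v_P v_S / (v_P − v_S) = Δt · (6.27·3.76)/(6.27−3.76) ≈ 9.3925·Δt.
So d_N-06 = 202.43, d_N-07 = 149.33, d_N-08 = 207.14 km.
Circle about each station: (x − 63.1)² + (y + 90.7)² = 202.43²; (x + 38.7)² + (y + 56.0)² = 149.33²; (x − 3.8)² + (y + 112.9)² = 207.14².
Subtracting the N-06 equation from the N-07 and N-08 equations removes the quadratic terms:
-203.6 x + 69.4 y = 11104.05
-118.6 x − 44.4 y = -1376.32
Solving the 2×2 system: x ≈ -23.0, y ≈ 92.5 km.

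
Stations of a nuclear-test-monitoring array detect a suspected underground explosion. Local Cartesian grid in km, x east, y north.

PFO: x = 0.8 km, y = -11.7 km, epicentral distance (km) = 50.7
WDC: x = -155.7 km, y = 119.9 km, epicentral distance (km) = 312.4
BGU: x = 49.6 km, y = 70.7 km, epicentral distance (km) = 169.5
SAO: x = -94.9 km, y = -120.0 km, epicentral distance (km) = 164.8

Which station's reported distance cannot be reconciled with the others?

Solve using three stations at a time. Using WDC, BGU, SAO (subtract circle equations pairwise → linear system) gives (x, y) ≈ (68.4, -97.8).
Distances from that point to each station vs reported:
  PFO: calculated 109.4 vs reported 50.7 → residual 58.7 km
  WDC: calculated 312.4 vs reported 312.4 → residual 0.0 km
  BGU: calculated 169.5 vs reported 169.5 → residual 0.0 km
  SAO: calculated 164.8 vs reported 164.8 → residual 0.0 km
WDC, BGU, SAO are mutually consistent (residuals ≈ 0); PFO is off by 58.7 km.

PFO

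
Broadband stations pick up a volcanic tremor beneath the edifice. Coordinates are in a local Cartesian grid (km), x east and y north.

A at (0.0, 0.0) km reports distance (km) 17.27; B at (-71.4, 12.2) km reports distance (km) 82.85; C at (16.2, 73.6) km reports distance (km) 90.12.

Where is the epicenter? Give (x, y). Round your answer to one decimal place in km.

(6.5, -16.0)

Circle about each station: x² + y² = 17.27²; (x + 71.4)² + (y − 12.2)² = 82.85²; (x − 16.2)² + (y − 73.6)² = 90.12².
Subtracting the A equation from the B and C equations removes the quadratic terms:
-142.8 x + 24.4 y = -1319.07
32.4 x + 147.2 y = -2143.96
Solving the 2×2 system: x ≈ 6.5, y ≈ -16.0 km.
Check against A (with the unrounded x, y): √(x²+y²) = 17.27 ≈ 17.27 km. ✓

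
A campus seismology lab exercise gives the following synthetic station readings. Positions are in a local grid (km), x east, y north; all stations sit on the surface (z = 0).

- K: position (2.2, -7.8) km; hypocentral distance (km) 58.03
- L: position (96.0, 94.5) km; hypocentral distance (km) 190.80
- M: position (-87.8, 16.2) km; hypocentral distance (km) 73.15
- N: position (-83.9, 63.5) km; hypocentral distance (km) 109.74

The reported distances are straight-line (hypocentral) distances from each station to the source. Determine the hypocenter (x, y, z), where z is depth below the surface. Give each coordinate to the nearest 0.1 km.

Each station gives a sphere (x−x_i)² + (y−y_i)² + z² = d_i² (stations at z=0).
Subtracting the K sphere from L and M: z² cancels, leaving linear equations in x and y:
187.6 x + 204.6 y = -14956.59
-180.0 x + 48.0 y = 5922.16
Solving: x ≈ -42.101, y ≈ -34.499 km (keep extra digits for the depth step; rounded: -42.1, -34.5).
Then from the K sphere: z² = 58.03² − (x − 2.2)² − (y + 7.8)² with x = -42.101, y = -34.499, so z ≈ 26.307 ≈ 26.3 km.

x ≈ -42.1 km, y ≈ -34.5 km, depth ≈ 26.3 km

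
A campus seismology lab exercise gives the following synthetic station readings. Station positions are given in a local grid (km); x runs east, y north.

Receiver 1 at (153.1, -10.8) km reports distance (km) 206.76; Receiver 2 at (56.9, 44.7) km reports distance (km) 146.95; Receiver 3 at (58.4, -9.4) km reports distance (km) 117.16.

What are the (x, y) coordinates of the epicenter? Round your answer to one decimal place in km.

Circle about each station: (x − 153.1)² + (y + 10.8)² = 206.76²; (x − 56.9)² + (y − 44.7)² = 146.95²; (x − 58.4)² + (y + 9.4)² = 117.16².
Subtracting the Receiver 1 equation from the Receiver 2 and Receiver 3 equations removes the quadratic terms:
-192.4 x + 111.0 y = 2834.85
-189.4 x + 2.8 y = 8965.90
Solving the 2×2 system: x ≈ -48.2, y ≈ -58.0 km.

x ≈ -48.2 km, y ≈ -58.0 km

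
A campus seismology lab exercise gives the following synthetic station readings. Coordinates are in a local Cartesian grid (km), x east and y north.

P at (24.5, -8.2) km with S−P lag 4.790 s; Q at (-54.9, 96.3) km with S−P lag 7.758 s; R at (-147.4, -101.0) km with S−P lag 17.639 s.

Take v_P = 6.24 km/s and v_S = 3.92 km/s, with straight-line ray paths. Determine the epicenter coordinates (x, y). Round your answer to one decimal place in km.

Distance from S−P lag: d = Δt · v_P v_S / (v_P − v_S) = Δt · (6.24·3.92)/(6.24−3.92) ≈ 10.5434·Δt.
So d_P = 50.50, d_Q = 81.80, d_R = 185.98 km.
Circle about each station: (x − 24.5)² + (y + 8.2)² = 50.50²; (x + 54.9)² + (y − 96.3)² = 81.80²; (x + 147.4)² + (y + 101.0)² = 185.98².
Subtracting the P equation from the Q and R equations removes the quadratic terms:
-158.8 x + 209.0 y = 7479.22
-343.8 x − 185.6 y = -778.04
Solving the 2×2 system: x ≈ -12.1, y ≈ 26.6 km.
Check against P (with the unrounded x, y): √((x − 24.5)²+(y + 8.2)²) = 50.50 ≈ 50.50 km. ✓

-12.1 km east, 26.6 km north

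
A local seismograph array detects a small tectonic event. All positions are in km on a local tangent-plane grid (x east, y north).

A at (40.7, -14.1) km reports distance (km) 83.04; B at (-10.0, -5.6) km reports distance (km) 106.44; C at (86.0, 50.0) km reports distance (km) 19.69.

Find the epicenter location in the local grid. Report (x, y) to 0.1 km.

(71.3, 63.1)

Circle about each station: (x − 40.7)² + (y + 14.1)² = 83.04²; (x + 10.0)² + (y + 5.6)² = 106.44²; (x − 86.0)² + (y − 50.0)² = 19.69².
Subtracting the A equation from the B and C equations removes the quadratic terms:
-101.4 x + 17.0 y = -6157.77
90.6 x + 128.2 y = 14548.65
Solving the 2×2 system: x ≈ 71.3, y ≈ 63.1 km.
Check against A (with the unrounded x, y): √((x − 40.7)²+(y + 14.1)²) = 83.04 ≈ 83.04 km. ✓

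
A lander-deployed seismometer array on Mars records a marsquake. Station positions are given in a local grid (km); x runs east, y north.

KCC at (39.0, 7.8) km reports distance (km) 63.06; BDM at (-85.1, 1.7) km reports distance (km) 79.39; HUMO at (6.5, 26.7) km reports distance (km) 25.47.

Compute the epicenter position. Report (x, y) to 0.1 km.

Circle about each station: (x − 39.0)² + (y − 7.8)² = 63.06²; (x + 85.1)² + (y − 1.7)² = 79.39²; (x − 6.5)² + (y − 26.7)² = 25.47².
Subtracting pairs of circle equations eliminates x²+y² and gives linear equations (the radical axes):
-248.2 x − 12.2 y = 3336.85
-65.0 x + 37.8 y = 2501.14
Solving the 2×2 system: x ≈ -15.4, y ≈ 39.7 km.

-15.4 km east, 39.7 km north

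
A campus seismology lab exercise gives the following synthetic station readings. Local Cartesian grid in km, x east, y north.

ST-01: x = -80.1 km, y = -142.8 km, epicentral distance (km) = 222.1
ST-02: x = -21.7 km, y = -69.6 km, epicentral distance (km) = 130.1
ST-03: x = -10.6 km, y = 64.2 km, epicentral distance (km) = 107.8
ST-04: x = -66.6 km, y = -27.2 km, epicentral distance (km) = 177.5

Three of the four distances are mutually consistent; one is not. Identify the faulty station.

Solve using three stations at a time. Using ST-01, ST-02, ST-03 (subtract circle equations pairwise → linear system) gives (x, y) ≈ (82.2, 9.0).
Distances from that point to each station vs reported:
  ST-01: calculated 222.2 vs reported 222.1 → residual 0.1 km
  ST-02: calculated 130.2 vs reported 130.1 → residual 0.1 km
  ST-03: calculated 108.0 vs reported 107.8 → residual 0.2 km
  ST-04: calculated 153.1 vs reported 177.5 → residual 24.4 km
ST-01, ST-02, ST-03 are mutually consistent (residuals ≈ 0); ST-04 is off by 24.4 km.

ST-04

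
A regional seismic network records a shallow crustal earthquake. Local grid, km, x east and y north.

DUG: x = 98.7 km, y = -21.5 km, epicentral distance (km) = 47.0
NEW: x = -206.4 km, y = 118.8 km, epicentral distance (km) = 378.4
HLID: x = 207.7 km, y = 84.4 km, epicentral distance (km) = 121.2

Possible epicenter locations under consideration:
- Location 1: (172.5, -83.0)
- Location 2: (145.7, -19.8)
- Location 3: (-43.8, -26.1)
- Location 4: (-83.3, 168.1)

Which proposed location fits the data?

Location 2

For each candidate, compare |candidate − station| to the reported distance:
Location 1: residuals DUG 49.1, NEW 50.9, HLID 49.9 → max 50.9 km
Location 2: residuals DUG 0.0, NEW 0.0, HLID 0.1 → max 0.1 km
Location 3: residuals DUG 95.6, NEW 160.6, HLID 153.5 → max 160.6 km
Location 4: residuals DUG 215.8, NEW 245.8, HLID 181.6 → max 245.8 km
Only Location 2 has all residuals ≈ 0.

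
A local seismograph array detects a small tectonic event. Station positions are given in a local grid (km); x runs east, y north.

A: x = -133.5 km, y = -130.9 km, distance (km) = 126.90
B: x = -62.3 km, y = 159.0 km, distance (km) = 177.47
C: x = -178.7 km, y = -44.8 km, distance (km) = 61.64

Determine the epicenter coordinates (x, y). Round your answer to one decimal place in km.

Circle about each station: (x + 133.5)² + (y + 130.9)² = 126.90²; (x + 62.3)² + (y − 159.0)² = 177.47²; (x + 178.7)² + (y + 44.8)² = 61.64².
Subtracting pairs of circle equations eliminates x²+y² and gives linear equations (the radical axes):
142.4 x + 579.8 y = -21186.76
-90.4 x + 172.2 y = 11287.79
Solving the 2×2 system: x ≈ -132.5, y ≈ -4.0 km.
Check against A (with the unrounded x, y): √((x + 133.5)²+(y + 130.9)²) = 126.90 ≈ 126.90 km. ✓

-132.5 km east, -4.0 km north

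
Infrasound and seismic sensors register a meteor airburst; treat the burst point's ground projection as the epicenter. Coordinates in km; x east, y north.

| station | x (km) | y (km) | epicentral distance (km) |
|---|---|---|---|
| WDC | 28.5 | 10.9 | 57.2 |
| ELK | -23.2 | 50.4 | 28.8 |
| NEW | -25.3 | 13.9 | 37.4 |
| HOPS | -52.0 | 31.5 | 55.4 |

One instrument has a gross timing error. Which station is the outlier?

Solve using three stations at a time. Using ELK, NEW, HOPS (subtract circle equations pairwise → linear system) gives (x, y) ≈ (3.0, 38.4).
Distances from that point to each station vs reported:
  WDC: calculated 37.5 vs reported 57.2 → residual 19.7 km
  ELK: calculated 28.8 vs reported 28.8 → residual 0.0 km
  NEW: calculated 37.4 vs reported 37.4 → residual 0.0 km
  HOPS: calculated 55.4 vs reported 55.4 → residual 0.0 km
ELK, NEW, HOPS are mutually consistent (residuals ≈ 0); WDC is off by 19.7 km.

WDC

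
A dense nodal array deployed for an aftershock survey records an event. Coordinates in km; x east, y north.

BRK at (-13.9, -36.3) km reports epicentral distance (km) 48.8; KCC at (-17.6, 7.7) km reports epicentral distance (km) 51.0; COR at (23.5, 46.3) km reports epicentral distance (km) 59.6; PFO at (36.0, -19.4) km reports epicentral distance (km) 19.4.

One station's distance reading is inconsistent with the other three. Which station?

PFO

Solve using three stations at a time. Using BRK, KCC, COR (subtract circle equations pairwise → linear system) gives (x, y) ≈ (29.0, -13.0).
Distances from that point to each station vs reported:
  BRK: calculated 48.8 vs reported 48.8 → residual 0.0 km
  KCC: calculated 51.0 vs reported 51.0 → residual 0.0 km
  COR: calculated 59.6 vs reported 59.6 → residual 0.0 km
  PFO: calculated 9.5 vs reported 19.4 → residual 9.9 km
BRK, KCC, COR are mutually consistent (residuals ≈ 0); PFO is off by 9.9 km.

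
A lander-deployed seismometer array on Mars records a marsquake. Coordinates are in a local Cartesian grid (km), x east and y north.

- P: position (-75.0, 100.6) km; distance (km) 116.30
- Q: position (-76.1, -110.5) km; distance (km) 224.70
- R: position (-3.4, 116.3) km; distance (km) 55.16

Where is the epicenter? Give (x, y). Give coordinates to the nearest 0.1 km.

Circle about each station: (x + 75.0)² + (y − 100.6)² = 116.30²; (x + 76.1)² + (y + 110.5)² = 224.70²; (x + 3.4)² + (y − 116.3)² = 55.16².
Subtracting pairs of circle equations eliminates x²+y² and gives linear equations (the radical axes):
-2.2 x − 422.2 y = -34708.30
143.2 x + 31.4 y = 8274.95
Solving the 2×2 system: x ≈ 39.8, y ≈ 82.0 km.

39.8 km east, 82.0 km north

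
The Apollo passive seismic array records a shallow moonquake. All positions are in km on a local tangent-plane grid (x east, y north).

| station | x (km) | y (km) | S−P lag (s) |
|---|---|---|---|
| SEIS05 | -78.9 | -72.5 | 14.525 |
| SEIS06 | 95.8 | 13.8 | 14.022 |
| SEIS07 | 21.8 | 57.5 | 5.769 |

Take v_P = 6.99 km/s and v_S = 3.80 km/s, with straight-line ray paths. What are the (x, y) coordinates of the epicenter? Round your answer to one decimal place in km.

Distance from S−P lag: d = Δt · v_P v_S / (v_P − v_S) = Δt · (6.99·3.80)/(6.99−3.80) ≈ 8.3266·Δt.
So d_SEIS05 = 120.94, d_SEIS06 = 116.76, d_SEIS07 = 48.04 km.
Circle about each station: (x + 78.9)² + (y + 72.5)² = 120.94²; (x − 95.8)² + (y − 13.8)² = 116.76²; (x − 21.8)² + (y − 57.5)² = 48.04².
Subtracting pairs of circle equations eliminates x²+y² and gives linear equations (the radical axes):
349.4 x + 172.6 y = -1119.79
201.4 x + 260.0 y = 4618.67
Solving the 2×2 system: x ≈ -19.4, y ≈ 32.8 km.

-19.4 km east, 32.8 km north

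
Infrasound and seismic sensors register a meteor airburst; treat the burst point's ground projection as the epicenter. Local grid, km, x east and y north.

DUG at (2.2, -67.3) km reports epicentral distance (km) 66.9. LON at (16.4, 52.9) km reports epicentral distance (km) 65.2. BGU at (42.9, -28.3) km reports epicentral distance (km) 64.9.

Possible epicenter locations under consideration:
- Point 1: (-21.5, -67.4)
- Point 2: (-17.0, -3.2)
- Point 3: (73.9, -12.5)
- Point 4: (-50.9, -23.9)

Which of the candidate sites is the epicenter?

Point 2

For each candidate, compare |candidate − station| to the reported distance:
Point 1: residuals DUG 43.2, LON 60.9, BGU 10.4 → max 60.9 km
Point 2: residuals DUG 0.0, LON 0.1, BGU 0.0 → max 0.1 km
Point 3: residuals DUG 23.3, LON 21.9, BGU 30.1 → max 30.1 km
Point 4: residuals DUG 1.7, LON 36.9, BGU 29.0 → max 36.9 km
Only Point 2 has all residuals ≈ 0.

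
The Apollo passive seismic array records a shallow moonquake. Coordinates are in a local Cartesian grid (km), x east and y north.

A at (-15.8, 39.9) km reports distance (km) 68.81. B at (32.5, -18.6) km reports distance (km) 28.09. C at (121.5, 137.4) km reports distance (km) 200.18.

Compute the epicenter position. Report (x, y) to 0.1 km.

Circle about each station: (x + 15.8)² + (y − 39.9)² = 68.81²; (x − 32.5)² + (y + 18.6)² = 28.09²; (x − 121.5)² + (y − 137.4)² = 200.18².
Subtracting pairs of circle equations eliminates x²+y² and gives linear equations (the radical axes):
96.6 x − 117.0 y = 3506.33
274.6 x + 195.0 y = -3537.86
Solving the 2×2 system: x ≈ 5.3, y ≈ -25.6 km.

(5.3, -25.6)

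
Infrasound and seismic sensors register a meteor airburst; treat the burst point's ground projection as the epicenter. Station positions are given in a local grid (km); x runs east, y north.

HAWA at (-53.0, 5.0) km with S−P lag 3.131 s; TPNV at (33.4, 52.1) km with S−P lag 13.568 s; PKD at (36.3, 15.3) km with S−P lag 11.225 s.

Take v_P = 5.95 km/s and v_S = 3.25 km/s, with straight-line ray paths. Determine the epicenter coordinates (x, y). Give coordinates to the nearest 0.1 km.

(-39.1, -12.6)

Distance from S−P lag: d = Δt · v_P v_S / (v_P − v_S) = Δt · (5.95·3.25)/(5.95−3.25) ≈ 7.1620·Δt.
So d_HAWA = 22.42, d_TPNV = 97.17, d_PKD = 80.39 km.
Circle about each station: (x + 53.0)² + (y − 5.0)² = 22.42²; (x − 33.4)² + (y − 52.1)² = 97.17²; (x − 36.3)² + (y − 15.3)² = 80.39².
Subtracting the HAWA equation from the TPNV and PKD equations removes the quadratic terms:
172.8 x + 94.2 y = -7943.38
178.6 x + 20.6 y = -7242.12
Solving the 2×2 system: x ≈ -39.1, y ≈ -12.6 km.
Check against HAWA (with the unrounded x, y): √((x + 53.0)²+(y − 5.0)²) = 22.44 ≈ 22.42 km. ✓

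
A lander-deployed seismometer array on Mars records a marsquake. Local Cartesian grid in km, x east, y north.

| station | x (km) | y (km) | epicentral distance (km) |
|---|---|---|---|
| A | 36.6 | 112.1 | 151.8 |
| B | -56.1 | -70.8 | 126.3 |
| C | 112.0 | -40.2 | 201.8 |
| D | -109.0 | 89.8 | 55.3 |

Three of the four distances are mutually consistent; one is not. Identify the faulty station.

Solve using three stations at a time. Using B, C, D (subtract circle equations pairwise → linear system) gives (x, y) ≈ (-65.9, 55.1).
Distances from that point to each station vs reported:
  A: calculated 117.2 vs reported 151.8 → residual 34.6 km
  B: calculated 126.3 vs reported 126.3 → residual 0.0 km
  C: calculated 201.8 vs reported 201.8 → residual 0.0 km
  D: calculated 55.3 vs reported 55.3 → residual 0.0 km
B, C, D are mutually consistent (residuals ≈ 0); A is off by 34.6 km.

A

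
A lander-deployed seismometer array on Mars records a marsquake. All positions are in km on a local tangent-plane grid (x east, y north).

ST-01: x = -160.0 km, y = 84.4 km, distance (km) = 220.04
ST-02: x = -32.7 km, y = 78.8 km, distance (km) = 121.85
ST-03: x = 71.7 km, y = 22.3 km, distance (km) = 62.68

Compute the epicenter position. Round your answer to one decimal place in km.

(30.8, -25.2)

Circle about each station: (x + 160.0)² + (y − 84.4)² = 220.04²; (x + 32.7)² + (y − 78.8)² = 121.85²; (x − 71.7)² + (y − 22.3)² = 62.68².
Subtracting the ST-01 equation from the ST-02 and ST-03 equations removes the quadratic terms:
254.6 x − 11.2 y = 8125.55
463.4 x − 124.2 y = 17403.64
Solving the 2×2 system: x ≈ 30.8, y ≈ -25.2 km.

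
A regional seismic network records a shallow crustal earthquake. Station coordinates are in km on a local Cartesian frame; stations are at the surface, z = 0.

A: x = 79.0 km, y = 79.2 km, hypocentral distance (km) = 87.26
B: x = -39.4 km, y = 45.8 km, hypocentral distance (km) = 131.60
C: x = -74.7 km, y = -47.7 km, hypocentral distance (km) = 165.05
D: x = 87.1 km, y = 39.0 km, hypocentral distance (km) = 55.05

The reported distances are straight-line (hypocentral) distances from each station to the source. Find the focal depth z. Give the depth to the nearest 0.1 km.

Each station gives a sphere (x−x_i)² + (y−y_i)² + z² = d_i² (stations at z=0).
Subtracting the A sphere from B and C: z² cancels, leaving linear equations in x and y:
-236.8 x − 66.8 y = -18567.89
-307.4 x − 253.8 y = -24285.45
Solving: x ≈ 78.105, y ≈ 1.087 km (keep extra digits for the depth step; rounded: 78.1, 1.1).
Then from the A sphere: z² = 87.26² − (x − 79.0)² − (y − 79.2)² with x = 78.105, y = 1.087, so z ≈ 38.883 ≈ 38.9 km.

38.9 km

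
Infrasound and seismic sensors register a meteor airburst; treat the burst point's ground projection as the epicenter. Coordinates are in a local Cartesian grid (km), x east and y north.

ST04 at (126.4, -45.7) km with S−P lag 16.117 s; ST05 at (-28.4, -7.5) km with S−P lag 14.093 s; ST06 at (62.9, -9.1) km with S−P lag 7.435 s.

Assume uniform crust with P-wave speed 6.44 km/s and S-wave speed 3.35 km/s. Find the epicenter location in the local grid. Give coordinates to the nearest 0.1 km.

Distance from S−P lag: d = Δt · v_P v_S / (v_P − v_S) = Δt · (6.44·3.35)/(6.44−3.35) ≈ 6.9819·Δt.
So d_ST04 = 112.53, d_ST05 = 98.40, d_ST06 = 51.91 km.
Circle about each station: (x − 126.4)² + (y + 45.7)² = 112.53²; (x + 28.4)² + (y + 7.5)² = 98.40²; (x − 62.9)² + (y + 9.1)² = 51.91².
Subtracting the ST04 equation from the ST05 and ST06 equations removes the quadratic terms:
-309.6 x + 76.4 y = -14222.20
-127.0 x + 73.2 y = -4057.88
Solving the 2×2 system: x ≈ 56.4, y ≈ 42.4 km.

x ≈ 56.4 km, y ≈ 42.4 km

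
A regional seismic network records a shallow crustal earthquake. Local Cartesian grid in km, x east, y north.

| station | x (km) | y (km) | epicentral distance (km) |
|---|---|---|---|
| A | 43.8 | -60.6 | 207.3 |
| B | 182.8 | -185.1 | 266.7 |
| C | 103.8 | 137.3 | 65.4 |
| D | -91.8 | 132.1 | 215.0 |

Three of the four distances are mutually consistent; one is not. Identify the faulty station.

Solve using three stations at a time. Using B, C, D (subtract circle equations pairwise → linear system) gives (x, y) ≈ (114.9, 72.8).
Distances from that point to each station vs reported:
  A: calculated 151.2 vs reported 207.3 → residual 56.1 km
  B: calculated 266.7 vs reported 266.7 → residual 0.0 km
  C: calculated 65.4 vs reported 65.4 → residual 0.0 km
  D: calculated 215.0 vs reported 215.0 → residual 0.0 km
B, C, D are mutually consistent (residuals ≈ 0); A is off by 56.1 km.

A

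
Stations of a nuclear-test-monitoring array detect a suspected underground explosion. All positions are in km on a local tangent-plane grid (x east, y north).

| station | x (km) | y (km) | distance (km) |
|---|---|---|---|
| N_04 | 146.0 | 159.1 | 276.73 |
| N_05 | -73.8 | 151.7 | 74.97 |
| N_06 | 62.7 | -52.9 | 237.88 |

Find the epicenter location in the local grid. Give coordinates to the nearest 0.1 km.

x ≈ -123.3 km, y ≈ 95.4 km

Circle about each station: (x − 146.0)² + (y − 159.1)² = 276.73²; (x + 73.8)² + (y − 151.7)² = 74.97²; (x − 62.7)² + (y + 52.9)² = 237.88².
Subtracting the N_04 equation from the N_05 and N_06 equations removes the quadratic terms:
-439.6 x − 14.8 y = 52789.51
-166.6 x − 424.0 y = -19906.51
Solving the 2×2 system: x ≈ -123.3, y ≈ 95.4 km.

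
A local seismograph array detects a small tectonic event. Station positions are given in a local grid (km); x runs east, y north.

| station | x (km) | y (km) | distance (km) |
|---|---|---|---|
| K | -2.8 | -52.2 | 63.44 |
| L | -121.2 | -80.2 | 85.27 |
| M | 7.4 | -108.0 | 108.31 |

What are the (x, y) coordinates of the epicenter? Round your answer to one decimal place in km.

Circle about each station: (x + 2.8)² + (y + 52.2)² = 63.44²; (x + 121.2)² + (y + 80.2)² = 85.27²; (x − 7.4)² + (y + 108.0)² = 108.31².
Subtracting the K equation from the L and M equations removes the quadratic terms:
-236.8 x − 56.0 y = 15142.46
20.4 x − 111.6 y = 1279.66
Solving the 2×2 system: x ≈ -58.7, y ≈ -22.2 km.

x ≈ -58.7 km, y ≈ -22.2 km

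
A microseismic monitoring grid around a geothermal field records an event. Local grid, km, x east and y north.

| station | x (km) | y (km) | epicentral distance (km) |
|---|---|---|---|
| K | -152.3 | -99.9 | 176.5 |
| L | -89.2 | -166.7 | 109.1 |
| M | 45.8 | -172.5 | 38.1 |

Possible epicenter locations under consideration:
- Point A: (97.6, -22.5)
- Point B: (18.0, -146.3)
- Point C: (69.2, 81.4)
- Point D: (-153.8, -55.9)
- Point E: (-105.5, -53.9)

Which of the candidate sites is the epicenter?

Point B

For each candidate, compare |candidate − station| to the reported distance:
Point A: residuals K 85.1, L 126.9, M 120.6 → max 126.9 km
Point B: residuals K 0.0, L 0.0, M 0.1 → max 0.1 km
Point C: residuals K 109.7, L 185.3, M 216.9 → max 216.9 km
Point D: residuals K 132.5, L 19.2, M 193.1 → max 193.1 km
Point E: residuals K 110.9, L 4.9, M 154.1 → max 154.1 km
Only Point B has all residuals ≈ 0.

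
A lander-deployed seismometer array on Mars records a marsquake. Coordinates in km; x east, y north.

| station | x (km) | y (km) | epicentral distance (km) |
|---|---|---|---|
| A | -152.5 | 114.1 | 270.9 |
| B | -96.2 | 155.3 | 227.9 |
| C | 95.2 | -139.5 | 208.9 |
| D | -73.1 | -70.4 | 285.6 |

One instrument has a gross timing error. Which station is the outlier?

D

Solve using three stations at a time. Using A, B, C (subtract circle equations pairwise → linear system) gives (x, y) ≈ (114.6, 68.5).
Distances from that point to each station vs reported:
  A: calculated 270.9 vs reported 270.9 → residual 0.0 km
  B: calculated 227.9 vs reported 227.9 → residual 0.0 km
  C: calculated 208.9 vs reported 208.9 → residual 0.0 km
  D: calculated 233.5 vs reported 285.6 → residual 52.1 km
A, B, C are mutually consistent (residuals ≈ 0); D is off by 52.1 km.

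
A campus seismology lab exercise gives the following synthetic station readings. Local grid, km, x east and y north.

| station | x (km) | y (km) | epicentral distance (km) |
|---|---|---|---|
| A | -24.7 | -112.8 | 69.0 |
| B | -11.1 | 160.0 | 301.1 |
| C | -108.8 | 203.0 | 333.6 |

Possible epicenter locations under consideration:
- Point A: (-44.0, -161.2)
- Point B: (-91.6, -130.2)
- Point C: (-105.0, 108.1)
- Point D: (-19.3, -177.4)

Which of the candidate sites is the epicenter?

Point B

For each candidate, compare |candidate − station| to the reported distance:
Point A: residuals A 16.9, B 21.8, C 36.3 → max 36.3 km
Point B: residuals A 0.1, B 0.1, C 0.0 → max 0.1 km
Point C: residuals A 166.0, B 193.8, C 238.6 → max 238.6 km
Point D: residuals A 4.2, B 36.4, C 57.2 → max 57.2 km
Only Point B has all residuals ≈ 0.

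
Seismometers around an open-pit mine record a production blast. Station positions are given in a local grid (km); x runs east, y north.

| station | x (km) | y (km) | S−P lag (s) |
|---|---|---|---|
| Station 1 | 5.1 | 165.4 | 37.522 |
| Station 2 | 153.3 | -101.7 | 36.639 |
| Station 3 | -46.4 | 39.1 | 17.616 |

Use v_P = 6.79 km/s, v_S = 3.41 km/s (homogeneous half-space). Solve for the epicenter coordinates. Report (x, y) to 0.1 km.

Distance from S−P lag: d = Δt · v_P v_S / (v_P − v_S) = Δt · (6.79·3.41)/(6.79−3.41) ≈ 6.8503·Δt.
So d_Station 1 = 257.04, d_Station 2 = 250.99, d_Station 3 = 120.67 km.
Circle about each station: (x − 5.1)² + (y − 165.4)² = 257.04²; (x − 153.3)² + (y + 101.7)² = 250.99²; (x + 46.4)² + (y − 39.1)² = 120.67².
Subtracting the Station 1 equation from the Station 2 and Station 3 equations removes the quadratic terms:
296.4 x − 534.2 y = 9534.19
-103.0 x − 252.6 y = 27806.91
Solving the 2×2 system: x ≈ -95.8, y ≈ -71.0 km.
Check against Station 1 (with the unrounded x, y): √((x − 5.1)²+(y − 165.4)²) = 257.05 ≈ 257.04 km. ✓

x ≈ -95.8 km, y ≈ -71.0 km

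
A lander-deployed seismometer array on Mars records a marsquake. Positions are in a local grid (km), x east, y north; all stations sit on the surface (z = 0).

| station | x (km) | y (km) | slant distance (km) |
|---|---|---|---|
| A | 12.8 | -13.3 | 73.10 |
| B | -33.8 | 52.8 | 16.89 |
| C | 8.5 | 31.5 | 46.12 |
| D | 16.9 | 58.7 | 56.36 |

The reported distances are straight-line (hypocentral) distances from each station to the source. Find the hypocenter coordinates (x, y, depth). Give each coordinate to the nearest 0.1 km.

(-35.2, 40.6, 11.6)

Each station gives a sphere (x−x_i)² + (y−y_i)² + z² = d_i² (stations at z=0).
Subtracting the A sphere from B and C: z² cancels, leaving linear equations in x and y:
-93.2 x + 132.2 y = 8647.89
-8.6 x + 89.6 y = 3940.33
Solving: x ≈ -35.202, y ≈ 40.598 km (keep extra digits for the depth step; rounded: -35.2, 40.6).
Then from the A sphere: z² = 73.10² − (x − 12.8)² − (y + 13.3)² with x = -35.202, y = 40.598, so z ≈ 11.594 ≈ 11.6 km.
Check against D (with the unrounded solution): distance 56.36 ≈ 56.36 km. ✓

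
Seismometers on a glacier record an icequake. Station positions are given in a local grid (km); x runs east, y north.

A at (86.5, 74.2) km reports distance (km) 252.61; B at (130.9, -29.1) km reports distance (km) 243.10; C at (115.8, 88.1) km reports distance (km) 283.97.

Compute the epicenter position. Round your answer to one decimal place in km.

Circle about each station: (x − 86.5)² + (y − 74.2)² = 252.61²; (x − 130.9)² + (y + 29.1)² = 243.10²; (x − 115.8)² + (y − 88.1)² = 283.97².
Subtracting pairs of circle equations eliminates x²+y² and gives linear equations (the radical axes):
88.8 x − 206.6 y = 9707.93
58.6 x + 27.8 y = -8643.79
Solving the 2×2 system: x ≈ -104.0, y ≈ -91.7 km.
Check against A (with the unrounded x, y): √((x − 86.5)²+(y − 74.2)²) = 252.61 ≈ 252.61 km. ✓

-104.0 km east, -91.7 km north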